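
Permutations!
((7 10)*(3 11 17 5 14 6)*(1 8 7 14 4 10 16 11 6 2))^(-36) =(1 10 17 7 2 4 11 8 14 5 16) =[0, 10, 4, 3, 11, 16, 6, 2, 14, 9, 17, 8, 12, 13, 5, 15, 1, 7]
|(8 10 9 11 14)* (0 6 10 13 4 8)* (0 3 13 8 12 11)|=|(0 6 10 9)(3 13 4 12 11 14)|=12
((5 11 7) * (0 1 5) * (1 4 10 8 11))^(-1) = [7, 5, 2, 3, 0, 1, 6, 11, 10, 9, 4, 8] = (0 7 11 8 10 4)(1 5)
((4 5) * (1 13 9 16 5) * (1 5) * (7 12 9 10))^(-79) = (1 9 7 13 16 12 10)(4 5) = [0, 9, 2, 3, 5, 4, 6, 13, 8, 7, 1, 11, 10, 16, 14, 15, 12]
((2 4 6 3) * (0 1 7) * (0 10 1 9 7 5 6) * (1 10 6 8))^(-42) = (10) = [0, 1, 2, 3, 4, 5, 6, 7, 8, 9, 10]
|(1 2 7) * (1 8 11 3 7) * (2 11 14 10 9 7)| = |(1 11 3 2)(7 8 14 10 9)| = 20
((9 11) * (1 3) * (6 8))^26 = [0, 1, 2, 3, 4, 5, 6, 7, 8, 9, 10, 11] = (11)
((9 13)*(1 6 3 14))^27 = (1 14 3 6)(9 13) = [0, 14, 2, 6, 4, 5, 1, 7, 8, 13, 10, 11, 12, 9, 3]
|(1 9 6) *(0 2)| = |(0 2)(1 9 6)| = 6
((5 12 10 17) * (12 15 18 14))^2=[0, 1, 2, 3, 4, 18, 6, 7, 8, 9, 5, 11, 17, 13, 10, 14, 16, 15, 12]=(5 18 12 17 15 14 10)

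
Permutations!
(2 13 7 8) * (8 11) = (2 13 7 11 8) = [0, 1, 13, 3, 4, 5, 6, 11, 2, 9, 10, 8, 12, 7]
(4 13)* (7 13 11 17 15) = [0, 1, 2, 3, 11, 5, 6, 13, 8, 9, 10, 17, 12, 4, 14, 7, 16, 15] = (4 11 17 15 7 13)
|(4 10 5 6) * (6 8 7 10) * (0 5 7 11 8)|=|(0 5)(4 6)(7 10)(8 11)|=2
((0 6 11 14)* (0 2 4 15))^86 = [11, 1, 15, 3, 0, 5, 14, 7, 8, 9, 10, 2, 12, 13, 4, 6] = (0 11 2 15 6 14 4)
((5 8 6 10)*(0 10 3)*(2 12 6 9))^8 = (0 3 6 12 2 9 8 5 10) = [3, 1, 9, 6, 4, 10, 12, 7, 5, 8, 0, 11, 2]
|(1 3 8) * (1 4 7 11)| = |(1 3 8 4 7 11)| = 6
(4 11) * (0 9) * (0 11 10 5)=(0 9 11 4 10 5)=[9, 1, 2, 3, 10, 0, 6, 7, 8, 11, 5, 4]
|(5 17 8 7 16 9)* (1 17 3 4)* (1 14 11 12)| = 12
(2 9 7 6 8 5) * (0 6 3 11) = [6, 1, 9, 11, 4, 2, 8, 3, 5, 7, 10, 0] = (0 6 8 5 2 9 7 3 11)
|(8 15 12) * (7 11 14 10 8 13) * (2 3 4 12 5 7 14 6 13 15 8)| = 12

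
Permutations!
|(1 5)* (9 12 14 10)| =4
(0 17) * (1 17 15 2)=(0 15 2 1 17)=[15, 17, 1, 3, 4, 5, 6, 7, 8, 9, 10, 11, 12, 13, 14, 2, 16, 0]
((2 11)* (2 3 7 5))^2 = (2 3 5 11 7) = [0, 1, 3, 5, 4, 11, 6, 2, 8, 9, 10, 7]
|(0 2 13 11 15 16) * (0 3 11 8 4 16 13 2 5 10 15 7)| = |(0 5 10 15 13 8 4 16 3 11 7)| = 11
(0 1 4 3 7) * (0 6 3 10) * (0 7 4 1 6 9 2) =(0 6 3 4 10 7 9 2) =[6, 1, 0, 4, 10, 5, 3, 9, 8, 2, 7]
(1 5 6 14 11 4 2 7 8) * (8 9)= (1 5 6 14 11 4 2 7 9 8)= [0, 5, 7, 3, 2, 6, 14, 9, 1, 8, 10, 4, 12, 13, 11]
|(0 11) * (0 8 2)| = |(0 11 8 2)| = 4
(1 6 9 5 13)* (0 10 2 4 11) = (0 10 2 4 11)(1 6 9 5 13) = [10, 6, 4, 3, 11, 13, 9, 7, 8, 5, 2, 0, 12, 1]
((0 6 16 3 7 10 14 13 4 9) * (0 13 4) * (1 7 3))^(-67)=(0 1 14 13 16 10 9 6 7 4)=[1, 14, 2, 3, 0, 5, 7, 4, 8, 6, 9, 11, 12, 16, 13, 15, 10]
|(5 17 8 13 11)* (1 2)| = |(1 2)(5 17 8 13 11)| = 10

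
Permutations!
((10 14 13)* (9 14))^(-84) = (14) = [0, 1, 2, 3, 4, 5, 6, 7, 8, 9, 10, 11, 12, 13, 14]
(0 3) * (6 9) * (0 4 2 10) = [3, 1, 10, 4, 2, 5, 9, 7, 8, 6, 0] = (0 3 4 2 10)(6 9)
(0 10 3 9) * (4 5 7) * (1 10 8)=(0 8 1 10 3 9)(4 5 7)=[8, 10, 2, 9, 5, 7, 6, 4, 1, 0, 3]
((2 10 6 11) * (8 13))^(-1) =(2 11 6 10)(8 13) =[0, 1, 11, 3, 4, 5, 10, 7, 13, 9, 2, 6, 12, 8]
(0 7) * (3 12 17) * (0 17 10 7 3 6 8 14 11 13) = (0 3 12 10 7 17 6 8 14 11 13) = [3, 1, 2, 12, 4, 5, 8, 17, 14, 9, 7, 13, 10, 0, 11, 15, 16, 6]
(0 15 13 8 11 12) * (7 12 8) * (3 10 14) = [15, 1, 2, 10, 4, 5, 6, 12, 11, 9, 14, 8, 0, 7, 3, 13] = (0 15 13 7 12)(3 10 14)(8 11)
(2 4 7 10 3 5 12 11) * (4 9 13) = (2 9 13 4 7 10 3 5 12 11) = [0, 1, 9, 5, 7, 12, 6, 10, 8, 13, 3, 2, 11, 4]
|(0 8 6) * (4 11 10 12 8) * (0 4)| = |(4 11 10 12 8 6)| = 6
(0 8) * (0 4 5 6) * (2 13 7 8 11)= (0 11 2 13 7 8 4 5 6)= [11, 1, 13, 3, 5, 6, 0, 8, 4, 9, 10, 2, 12, 7]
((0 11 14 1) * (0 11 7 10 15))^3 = (0 15 10 7) = [15, 1, 2, 3, 4, 5, 6, 0, 8, 9, 7, 11, 12, 13, 14, 10]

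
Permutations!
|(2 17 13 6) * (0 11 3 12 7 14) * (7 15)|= 28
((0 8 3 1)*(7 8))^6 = (0 7 8 3 1) = [7, 0, 2, 1, 4, 5, 6, 8, 3]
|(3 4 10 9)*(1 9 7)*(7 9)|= |(1 7)(3 4 10 9)|= 4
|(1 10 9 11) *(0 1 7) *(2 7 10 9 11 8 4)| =14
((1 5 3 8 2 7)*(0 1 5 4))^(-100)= (8)(0 4 1)= [4, 0, 2, 3, 1, 5, 6, 7, 8]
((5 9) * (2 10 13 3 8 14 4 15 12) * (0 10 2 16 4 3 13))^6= (4 12)(15 16)= [0, 1, 2, 3, 12, 5, 6, 7, 8, 9, 10, 11, 4, 13, 14, 16, 15]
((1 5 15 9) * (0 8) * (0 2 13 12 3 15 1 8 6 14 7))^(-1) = (0 7 14 6)(1 5)(2 8 9 15 3 12 13) = [7, 5, 8, 12, 4, 1, 0, 14, 9, 15, 10, 11, 13, 2, 6, 3]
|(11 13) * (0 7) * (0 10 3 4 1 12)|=14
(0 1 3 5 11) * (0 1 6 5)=(0 6 5 11 1 3)=[6, 3, 2, 0, 4, 11, 5, 7, 8, 9, 10, 1]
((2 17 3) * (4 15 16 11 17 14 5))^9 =(17) =[0, 1, 2, 3, 4, 5, 6, 7, 8, 9, 10, 11, 12, 13, 14, 15, 16, 17]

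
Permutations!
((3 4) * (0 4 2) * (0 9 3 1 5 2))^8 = (0 4 1 5 2 9 3) = [4, 5, 9, 0, 1, 2, 6, 7, 8, 3]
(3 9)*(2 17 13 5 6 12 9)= (2 17 13 5 6 12 9 3)= [0, 1, 17, 2, 4, 6, 12, 7, 8, 3, 10, 11, 9, 5, 14, 15, 16, 13]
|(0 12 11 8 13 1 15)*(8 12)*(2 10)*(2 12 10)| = 15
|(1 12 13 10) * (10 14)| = 5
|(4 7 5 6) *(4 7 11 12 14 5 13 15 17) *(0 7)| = 11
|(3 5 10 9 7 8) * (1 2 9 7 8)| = |(1 2 9 8 3 5 10 7)| = 8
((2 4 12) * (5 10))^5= [0, 1, 12, 3, 2, 10, 6, 7, 8, 9, 5, 11, 4]= (2 12 4)(5 10)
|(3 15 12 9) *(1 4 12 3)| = 4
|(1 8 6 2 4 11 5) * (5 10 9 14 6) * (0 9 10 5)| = 10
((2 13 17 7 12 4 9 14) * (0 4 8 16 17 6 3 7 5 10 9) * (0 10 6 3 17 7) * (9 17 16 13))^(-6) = (0 16)(3 6)(4 7)(5 13)(8 17)(10 12) = [16, 1, 2, 6, 7, 13, 3, 4, 17, 9, 12, 11, 10, 5, 14, 15, 0, 8]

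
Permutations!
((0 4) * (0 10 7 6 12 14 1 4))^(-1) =(1 14 12 6 7 10 4) =[0, 14, 2, 3, 1, 5, 7, 10, 8, 9, 4, 11, 6, 13, 12]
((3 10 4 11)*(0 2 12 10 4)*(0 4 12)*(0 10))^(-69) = (0 2 10 4 11 3 12) = [2, 1, 10, 12, 11, 5, 6, 7, 8, 9, 4, 3, 0]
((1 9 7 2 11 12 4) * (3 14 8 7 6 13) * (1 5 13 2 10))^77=(1 5)(2 14)(3 6)(4 10)(7 12)(8 11)(9 13)=[0, 5, 14, 6, 10, 1, 3, 12, 11, 13, 4, 8, 7, 9, 2]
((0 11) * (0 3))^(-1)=(0 3 11)=[3, 1, 2, 11, 4, 5, 6, 7, 8, 9, 10, 0]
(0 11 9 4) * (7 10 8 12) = (0 11 9 4)(7 10 8 12) = [11, 1, 2, 3, 0, 5, 6, 10, 12, 4, 8, 9, 7]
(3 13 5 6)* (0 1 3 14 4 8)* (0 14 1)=(1 3 13 5 6)(4 8 14)=[0, 3, 2, 13, 8, 6, 1, 7, 14, 9, 10, 11, 12, 5, 4]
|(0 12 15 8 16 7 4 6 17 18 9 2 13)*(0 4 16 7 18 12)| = 12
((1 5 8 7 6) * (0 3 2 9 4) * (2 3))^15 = (0 4 9 2) = [4, 1, 0, 3, 9, 5, 6, 7, 8, 2]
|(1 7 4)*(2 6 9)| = |(1 7 4)(2 6 9)| = 3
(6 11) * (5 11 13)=(5 11 6 13)=[0, 1, 2, 3, 4, 11, 13, 7, 8, 9, 10, 6, 12, 5]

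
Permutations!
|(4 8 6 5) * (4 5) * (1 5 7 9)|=|(1 5 7 9)(4 8 6)|=12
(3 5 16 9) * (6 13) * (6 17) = (3 5 16 9)(6 13 17) = [0, 1, 2, 5, 4, 16, 13, 7, 8, 3, 10, 11, 12, 17, 14, 15, 9, 6]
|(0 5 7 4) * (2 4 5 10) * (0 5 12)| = 7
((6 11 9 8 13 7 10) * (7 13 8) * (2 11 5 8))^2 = [0, 1, 9, 3, 4, 2, 8, 6, 11, 10, 5, 7, 12, 13] = (13)(2 9 10 5)(6 8 11 7)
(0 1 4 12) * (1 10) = (0 10 1 4 12) = [10, 4, 2, 3, 12, 5, 6, 7, 8, 9, 1, 11, 0]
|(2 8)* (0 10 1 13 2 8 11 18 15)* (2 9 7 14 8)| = 12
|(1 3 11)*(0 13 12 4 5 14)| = |(0 13 12 4 5 14)(1 3 11)| = 6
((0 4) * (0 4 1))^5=(4)(0 1)=[1, 0, 2, 3, 4]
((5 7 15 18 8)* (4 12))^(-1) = [0, 1, 2, 3, 12, 8, 6, 5, 18, 9, 10, 11, 4, 13, 14, 7, 16, 17, 15] = (4 12)(5 8 18 15 7)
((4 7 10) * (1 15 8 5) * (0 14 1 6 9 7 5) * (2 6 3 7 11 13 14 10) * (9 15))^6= (0 2 4 15 3)(1 9 11 13 14)(5 8 7 10 6)= [2, 9, 4, 0, 15, 8, 5, 10, 7, 11, 6, 13, 12, 14, 1, 3]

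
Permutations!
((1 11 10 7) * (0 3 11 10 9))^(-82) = (0 11)(1 7 10)(3 9) = [11, 7, 2, 9, 4, 5, 6, 10, 8, 3, 1, 0]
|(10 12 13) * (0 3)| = |(0 3)(10 12 13)| = 6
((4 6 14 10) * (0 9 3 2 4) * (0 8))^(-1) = (0 8 10 14 6 4 2 3 9) = [8, 1, 3, 9, 2, 5, 4, 7, 10, 0, 14, 11, 12, 13, 6]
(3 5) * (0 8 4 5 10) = [8, 1, 2, 10, 5, 3, 6, 7, 4, 9, 0] = (0 8 4 5 3 10)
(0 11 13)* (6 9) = [11, 1, 2, 3, 4, 5, 9, 7, 8, 6, 10, 13, 12, 0] = (0 11 13)(6 9)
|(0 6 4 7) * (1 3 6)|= 6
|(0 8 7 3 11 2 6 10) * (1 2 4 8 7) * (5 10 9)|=12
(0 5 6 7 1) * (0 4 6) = (0 5)(1 4 6 7) = [5, 4, 2, 3, 6, 0, 7, 1]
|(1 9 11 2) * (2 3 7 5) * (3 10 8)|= 9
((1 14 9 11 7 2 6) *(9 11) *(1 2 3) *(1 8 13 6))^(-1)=(1 2 6 13 8 3 7 11 14)=[0, 2, 6, 7, 4, 5, 13, 11, 3, 9, 10, 14, 12, 8, 1]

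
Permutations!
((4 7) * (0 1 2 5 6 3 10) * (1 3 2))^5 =(0 10 3)(2 6 5)(4 7) =[10, 1, 6, 0, 7, 2, 5, 4, 8, 9, 3]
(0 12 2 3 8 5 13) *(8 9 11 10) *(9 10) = (0 12 2 3 10 8 5 13)(9 11) = [12, 1, 3, 10, 4, 13, 6, 7, 5, 11, 8, 9, 2, 0]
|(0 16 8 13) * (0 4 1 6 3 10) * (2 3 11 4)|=|(0 16 8 13 2 3 10)(1 6 11 4)|=28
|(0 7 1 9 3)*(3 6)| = |(0 7 1 9 6 3)| = 6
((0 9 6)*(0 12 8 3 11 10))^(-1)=(0 10 11 3 8 12 6 9)=[10, 1, 2, 8, 4, 5, 9, 7, 12, 0, 11, 3, 6]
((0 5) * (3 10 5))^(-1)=(0 5 10 3)=[5, 1, 2, 0, 4, 10, 6, 7, 8, 9, 3]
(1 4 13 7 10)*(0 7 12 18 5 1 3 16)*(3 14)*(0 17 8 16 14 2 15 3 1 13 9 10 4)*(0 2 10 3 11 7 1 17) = [1, 2, 15, 14, 9, 13, 6, 4, 16, 3, 10, 7, 18, 12, 17, 11, 0, 8, 5] = (0 1 2 15 11 7 4 9 3 14 17 8 16)(5 13 12 18)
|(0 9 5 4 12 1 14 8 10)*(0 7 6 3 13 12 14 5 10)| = 13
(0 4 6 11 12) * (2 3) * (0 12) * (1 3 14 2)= [4, 3, 14, 1, 6, 5, 11, 7, 8, 9, 10, 0, 12, 13, 2]= (0 4 6 11)(1 3)(2 14)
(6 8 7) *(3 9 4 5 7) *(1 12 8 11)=[0, 12, 2, 9, 5, 7, 11, 6, 3, 4, 10, 1, 8]=(1 12 8 3 9 4 5 7 6 11)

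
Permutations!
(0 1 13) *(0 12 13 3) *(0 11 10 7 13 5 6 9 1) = (1 3 11 10 7 13 12 5 6 9) = [0, 3, 2, 11, 4, 6, 9, 13, 8, 1, 7, 10, 5, 12]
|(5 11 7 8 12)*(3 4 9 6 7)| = |(3 4 9 6 7 8 12 5 11)| = 9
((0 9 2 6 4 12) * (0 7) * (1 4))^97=(0 9 2 6 1 4 12 7)=[9, 4, 6, 3, 12, 5, 1, 0, 8, 2, 10, 11, 7]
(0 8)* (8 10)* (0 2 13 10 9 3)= (0 9 3)(2 13 10 8)= [9, 1, 13, 0, 4, 5, 6, 7, 2, 3, 8, 11, 12, 10]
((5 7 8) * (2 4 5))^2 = [0, 1, 5, 3, 7, 8, 6, 2, 4] = (2 5 8 4 7)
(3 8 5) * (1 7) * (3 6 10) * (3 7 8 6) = (1 8 5 3 6 10 7) = [0, 8, 2, 6, 4, 3, 10, 1, 5, 9, 7]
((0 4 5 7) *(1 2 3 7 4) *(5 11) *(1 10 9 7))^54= (11)(0 9)(7 10)= [9, 1, 2, 3, 4, 5, 6, 10, 8, 0, 7, 11]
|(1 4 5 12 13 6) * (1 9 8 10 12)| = |(1 4 5)(6 9 8 10 12 13)| = 6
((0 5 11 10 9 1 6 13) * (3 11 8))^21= [5, 6, 2, 11, 4, 8, 13, 7, 3, 1, 9, 10, 12, 0]= (0 5 8 3 11 10 9 1 6 13)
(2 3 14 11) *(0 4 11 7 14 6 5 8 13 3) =(0 4 11 2)(3 6 5 8 13)(7 14) =[4, 1, 0, 6, 11, 8, 5, 14, 13, 9, 10, 2, 12, 3, 7]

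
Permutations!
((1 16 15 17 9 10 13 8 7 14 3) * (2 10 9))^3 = (1 17 13 14 16 2 8 3 15 10 7) = [0, 17, 8, 15, 4, 5, 6, 1, 3, 9, 7, 11, 12, 14, 16, 10, 2, 13]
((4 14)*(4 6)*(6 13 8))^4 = (4 6 8 13 14) = [0, 1, 2, 3, 6, 5, 8, 7, 13, 9, 10, 11, 12, 14, 4]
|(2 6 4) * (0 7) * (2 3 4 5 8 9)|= 10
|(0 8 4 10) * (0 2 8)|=4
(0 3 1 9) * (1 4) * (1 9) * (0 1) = [3, 0, 2, 4, 9, 5, 6, 7, 8, 1] = (0 3 4 9 1)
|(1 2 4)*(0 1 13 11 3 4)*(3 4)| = |(0 1 2)(4 13 11)| = 3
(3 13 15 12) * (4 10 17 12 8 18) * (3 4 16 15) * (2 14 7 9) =(2 14 7 9)(3 13)(4 10 17 12)(8 18 16 15) =[0, 1, 14, 13, 10, 5, 6, 9, 18, 2, 17, 11, 4, 3, 7, 8, 15, 12, 16]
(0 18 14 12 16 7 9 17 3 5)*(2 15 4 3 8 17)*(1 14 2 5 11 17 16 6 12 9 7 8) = [18, 14, 15, 11, 3, 0, 12, 7, 16, 5, 10, 17, 6, 13, 9, 4, 8, 1, 2] = (0 18 2 15 4 3 11 17 1 14 9 5)(6 12)(8 16)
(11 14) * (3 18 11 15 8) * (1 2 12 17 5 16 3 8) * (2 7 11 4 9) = (1 7 11 14 15)(2 12 17 5 16 3 18 4 9) = [0, 7, 12, 18, 9, 16, 6, 11, 8, 2, 10, 14, 17, 13, 15, 1, 3, 5, 4]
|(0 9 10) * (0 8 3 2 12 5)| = 8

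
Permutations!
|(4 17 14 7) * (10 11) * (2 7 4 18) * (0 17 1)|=30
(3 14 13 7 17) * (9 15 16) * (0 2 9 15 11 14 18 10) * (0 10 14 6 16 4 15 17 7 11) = (0 2 9)(3 18 14 13 11 6 16 17)(4 15) = [2, 1, 9, 18, 15, 5, 16, 7, 8, 0, 10, 6, 12, 11, 13, 4, 17, 3, 14]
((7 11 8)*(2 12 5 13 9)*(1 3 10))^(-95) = (13)(1 3 10)(7 11 8) = [0, 3, 2, 10, 4, 5, 6, 11, 7, 9, 1, 8, 12, 13]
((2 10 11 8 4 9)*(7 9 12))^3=(2 8 7 10 4 9 11 12)=[0, 1, 8, 3, 9, 5, 6, 10, 7, 11, 4, 12, 2]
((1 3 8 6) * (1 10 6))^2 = [0, 8, 2, 1, 4, 5, 6, 7, 3, 9, 10] = (10)(1 8 3)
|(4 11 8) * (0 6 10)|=3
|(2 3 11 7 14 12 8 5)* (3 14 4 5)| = 9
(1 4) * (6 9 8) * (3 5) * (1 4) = (3 5)(6 9 8) = [0, 1, 2, 5, 4, 3, 9, 7, 6, 8]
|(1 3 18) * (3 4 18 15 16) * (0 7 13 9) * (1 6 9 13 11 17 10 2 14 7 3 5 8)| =|(0 3 15 16 5 8 1 4 18 6 9)(2 14 7 11 17 10)| =66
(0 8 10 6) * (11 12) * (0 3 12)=[8, 1, 2, 12, 4, 5, 3, 7, 10, 9, 6, 0, 11]=(0 8 10 6 3 12 11)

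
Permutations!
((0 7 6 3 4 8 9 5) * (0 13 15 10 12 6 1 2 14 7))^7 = (1 7 14 2)(3 10 5 4 12 13 8 6 15 9) = [0, 7, 1, 10, 12, 4, 15, 14, 6, 3, 5, 11, 13, 8, 2, 9]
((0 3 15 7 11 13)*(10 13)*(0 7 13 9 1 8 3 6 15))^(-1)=[3, 9, 2, 8, 4, 5, 0, 13, 1, 10, 11, 7, 12, 15, 14, 6]=(0 3 8 1 9 10 11 7 13 15 6)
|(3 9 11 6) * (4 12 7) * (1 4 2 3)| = |(1 4 12 7 2 3 9 11 6)| = 9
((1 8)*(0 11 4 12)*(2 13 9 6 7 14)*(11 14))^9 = (0 12 4 11 7 6 9 13 2 14)(1 8) = [12, 8, 14, 3, 11, 5, 9, 6, 1, 13, 10, 7, 4, 2, 0]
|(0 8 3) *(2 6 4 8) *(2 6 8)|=6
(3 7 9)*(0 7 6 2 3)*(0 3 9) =(0 7)(2 9 3 6) =[7, 1, 9, 6, 4, 5, 2, 0, 8, 3]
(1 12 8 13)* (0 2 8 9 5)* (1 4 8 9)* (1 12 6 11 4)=(0 2 9 5)(1 6 11 4 8 13)=[2, 6, 9, 3, 8, 0, 11, 7, 13, 5, 10, 4, 12, 1]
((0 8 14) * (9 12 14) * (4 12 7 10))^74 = (0 9 10 12)(4 14 8 7) = [9, 1, 2, 3, 14, 5, 6, 4, 7, 10, 12, 11, 0, 13, 8]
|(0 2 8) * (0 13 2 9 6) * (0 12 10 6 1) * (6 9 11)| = 21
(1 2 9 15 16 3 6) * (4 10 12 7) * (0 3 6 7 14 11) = (0 3 7 4 10 12 14 11)(1 2 9 15 16 6) = [3, 2, 9, 7, 10, 5, 1, 4, 8, 15, 12, 0, 14, 13, 11, 16, 6]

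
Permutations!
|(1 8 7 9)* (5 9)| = 5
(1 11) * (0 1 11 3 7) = (11)(0 1 3 7) = [1, 3, 2, 7, 4, 5, 6, 0, 8, 9, 10, 11]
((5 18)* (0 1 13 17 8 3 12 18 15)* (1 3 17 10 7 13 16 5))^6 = [5, 12, 2, 15, 4, 1, 6, 7, 8, 9, 10, 11, 0, 13, 14, 16, 18, 17, 3] = (0 5 1 12)(3 15 16 18)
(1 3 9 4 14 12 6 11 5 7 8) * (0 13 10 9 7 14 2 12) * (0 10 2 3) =(0 13 2 12 6 11 5 14 10 9 4 3 7 8 1) =[13, 0, 12, 7, 3, 14, 11, 8, 1, 4, 9, 5, 6, 2, 10]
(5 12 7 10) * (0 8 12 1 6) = (0 8 12 7 10 5 1 6) = [8, 6, 2, 3, 4, 1, 0, 10, 12, 9, 5, 11, 7]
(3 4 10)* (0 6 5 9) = (0 6 5 9)(3 4 10) = [6, 1, 2, 4, 10, 9, 5, 7, 8, 0, 3]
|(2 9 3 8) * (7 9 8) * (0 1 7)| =|(0 1 7 9 3)(2 8)| =10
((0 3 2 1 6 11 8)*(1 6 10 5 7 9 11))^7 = (0 7 6 8 5 2 11 10 3 9 1) = [7, 0, 11, 9, 4, 2, 8, 6, 5, 1, 3, 10]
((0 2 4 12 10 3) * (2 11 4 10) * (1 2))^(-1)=(0 3 10 2 1 12 4 11)=[3, 12, 1, 10, 11, 5, 6, 7, 8, 9, 2, 0, 4]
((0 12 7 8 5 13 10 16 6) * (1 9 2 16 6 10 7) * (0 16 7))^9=(16)=[0, 1, 2, 3, 4, 5, 6, 7, 8, 9, 10, 11, 12, 13, 14, 15, 16]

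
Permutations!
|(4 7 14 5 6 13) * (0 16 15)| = |(0 16 15)(4 7 14 5 6 13)| = 6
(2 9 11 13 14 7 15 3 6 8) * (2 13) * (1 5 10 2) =(1 5 10 2 9 11)(3 6 8 13 14 7 15) =[0, 5, 9, 6, 4, 10, 8, 15, 13, 11, 2, 1, 12, 14, 7, 3]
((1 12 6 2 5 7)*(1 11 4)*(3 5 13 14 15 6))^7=(2 14 6 13 15)=[0, 1, 14, 3, 4, 5, 13, 7, 8, 9, 10, 11, 12, 15, 6, 2]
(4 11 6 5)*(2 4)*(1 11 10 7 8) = [0, 11, 4, 3, 10, 2, 5, 8, 1, 9, 7, 6] = (1 11 6 5 2 4 10 7 8)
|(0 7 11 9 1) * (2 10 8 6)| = |(0 7 11 9 1)(2 10 8 6)| = 20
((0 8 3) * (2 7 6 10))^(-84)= (10)= [0, 1, 2, 3, 4, 5, 6, 7, 8, 9, 10]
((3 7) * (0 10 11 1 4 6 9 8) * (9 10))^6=(1 4 6 10 11)=[0, 4, 2, 3, 6, 5, 10, 7, 8, 9, 11, 1]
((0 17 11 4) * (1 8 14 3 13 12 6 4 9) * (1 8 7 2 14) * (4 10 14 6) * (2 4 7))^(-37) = (0 10 17 14 11 3 9 13 8 12 1 7 2 4 6) = [10, 7, 4, 9, 6, 5, 0, 2, 12, 13, 17, 3, 1, 8, 11, 15, 16, 14]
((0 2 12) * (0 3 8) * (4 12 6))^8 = (0 2 6 4 12 3 8) = [2, 1, 6, 8, 12, 5, 4, 7, 0, 9, 10, 11, 3]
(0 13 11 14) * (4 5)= (0 13 11 14)(4 5)= [13, 1, 2, 3, 5, 4, 6, 7, 8, 9, 10, 14, 12, 11, 0]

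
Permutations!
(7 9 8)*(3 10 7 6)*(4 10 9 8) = (3 9 4 10 7 8 6) = [0, 1, 2, 9, 10, 5, 3, 8, 6, 4, 7]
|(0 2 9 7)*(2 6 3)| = 6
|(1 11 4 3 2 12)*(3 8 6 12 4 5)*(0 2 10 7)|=|(0 2 4 8 6 12 1 11 5 3 10 7)|=12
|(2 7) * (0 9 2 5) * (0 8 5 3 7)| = 6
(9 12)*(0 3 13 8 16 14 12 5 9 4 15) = (0 3 13 8 16 14 12 4 15)(5 9) = [3, 1, 2, 13, 15, 9, 6, 7, 16, 5, 10, 11, 4, 8, 12, 0, 14]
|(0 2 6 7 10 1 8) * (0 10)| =|(0 2 6 7)(1 8 10)| =12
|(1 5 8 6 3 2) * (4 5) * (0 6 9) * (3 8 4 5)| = 20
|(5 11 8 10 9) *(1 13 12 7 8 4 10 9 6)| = 11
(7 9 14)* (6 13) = [0, 1, 2, 3, 4, 5, 13, 9, 8, 14, 10, 11, 12, 6, 7] = (6 13)(7 9 14)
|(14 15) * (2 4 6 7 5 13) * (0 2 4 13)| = 14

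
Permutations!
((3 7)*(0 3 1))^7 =(0 1 7 3) =[1, 7, 2, 0, 4, 5, 6, 3]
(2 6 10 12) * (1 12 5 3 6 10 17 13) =(1 12 2 10 5 3 6 17 13) =[0, 12, 10, 6, 4, 3, 17, 7, 8, 9, 5, 11, 2, 1, 14, 15, 16, 13]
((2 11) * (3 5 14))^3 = (14)(2 11) = [0, 1, 11, 3, 4, 5, 6, 7, 8, 9, 10, 2, 12, 13, 14]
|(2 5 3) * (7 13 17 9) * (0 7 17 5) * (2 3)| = 10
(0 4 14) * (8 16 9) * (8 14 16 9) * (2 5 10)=(0 4 16 8 9 14)(2 5 10)=[4, 1, 5, 3, 16, 10, 6, 7, 9, 14, 2, 11, 12, 13, 0, 15, 8]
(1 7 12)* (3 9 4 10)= [0, 7, 2, 9, 10, 5, 6, 12, 8, 4, 3, 11, 1]= (1 7 12)(3 9 4 10)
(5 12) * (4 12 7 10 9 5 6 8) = (4 12 6 8)(5 7 10 9) = [0, 1, 2, 3, 12, 7, 8, 10, 4, 5, 9, 11, 6]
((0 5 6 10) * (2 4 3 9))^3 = [10, 1, 9, 4, 2, 0, 5, 7, 8, 3, 6] = (0 10 6 5)(2 9 3 4)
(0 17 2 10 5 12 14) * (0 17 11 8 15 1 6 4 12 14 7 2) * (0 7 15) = (0 11 8)(1 6 4 12 15)(2 10 5 14 17 7) = [11, 6, 10, 3, 12, 14, 4, 2, 0, 9, 5, 8, 15, 13, 17, 1, 16, 7]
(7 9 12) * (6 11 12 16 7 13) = (6 11 12 13)(7 9 16) = [0, 1, 2, 3, 4, 5, 11, 9, 8, 16, 10, 12, 13, 6, 14, 15, 7]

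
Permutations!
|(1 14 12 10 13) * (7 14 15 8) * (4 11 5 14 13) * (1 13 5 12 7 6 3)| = |(1 15 8 6 3)(4 11 12 10)(5 14 7)| = 60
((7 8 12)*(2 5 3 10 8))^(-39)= [0, 1, 10, 12, 4, 8, 6, 3, 2, 9, 7, 11, 5]= (2 10 7 3 12 5 8)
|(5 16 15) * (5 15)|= |(5 16)|= 2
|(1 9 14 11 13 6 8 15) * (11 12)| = |(1 9 14 12 11 13 6 8 15)| = 9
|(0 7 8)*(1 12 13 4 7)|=|(0 1 12 13 4 7 8)|=7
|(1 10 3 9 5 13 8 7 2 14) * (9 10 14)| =6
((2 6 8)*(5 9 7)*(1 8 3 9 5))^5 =(1 9 6 8 7 3 2) =[0, 9, 1, 2, 4, 5, 8, 3, 7, 6]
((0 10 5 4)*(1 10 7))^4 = (0 5 1)(4 10 7) = [5, 0, 2, 3, 10, 1, 6, 4, 8, 9, 7]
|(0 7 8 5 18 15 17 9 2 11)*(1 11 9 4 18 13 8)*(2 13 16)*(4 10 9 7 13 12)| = |(0 13 8 5 16 2 7 1 11)(4 18 15 17 10 9 12)| = 63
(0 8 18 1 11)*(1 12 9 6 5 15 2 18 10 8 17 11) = (0 17 11)(2 18 12 9 6 5 15)(8 10) = [17, 1, 18, 3, 4, 15, 5, 7, 10, 6, 8, 0, 9, 13, 14, 2, 16, 11, 12]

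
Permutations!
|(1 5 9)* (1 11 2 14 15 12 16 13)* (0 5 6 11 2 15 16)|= 12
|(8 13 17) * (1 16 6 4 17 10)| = 8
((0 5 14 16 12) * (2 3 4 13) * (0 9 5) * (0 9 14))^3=(16)(2 13 4 3)=[0, 1, 13, 2, 3, 5, 6, 7, 8, 9, 10, 11, 12, 4, 14, 15, 16]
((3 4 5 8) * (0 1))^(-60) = (8) = [0, 1, 2, 3, 4, 5, 6, 7, 8]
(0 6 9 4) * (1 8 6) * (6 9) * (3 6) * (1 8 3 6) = [8, 3, 2, 1, 0, 5, 6, 7, 9, 4] = (0 8 9 4)(1 3)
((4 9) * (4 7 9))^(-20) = (9) = [0, 1, 2, 3, 4, 5, 6, 7, 8, 9]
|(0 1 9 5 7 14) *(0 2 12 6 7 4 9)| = |(0 1)(2 12 6 7 14)(4 9 5)| = 30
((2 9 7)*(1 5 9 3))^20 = (1 9 2)(3 5 7) = [0, 9, 1, 5, 4, 7, 6, 3, 8, 2]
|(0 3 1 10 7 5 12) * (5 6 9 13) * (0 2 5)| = 24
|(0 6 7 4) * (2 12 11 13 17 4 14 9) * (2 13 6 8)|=12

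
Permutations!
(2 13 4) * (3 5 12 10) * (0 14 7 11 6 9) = [14, 1, 13, 5, 2, 12, 9, 11, 8, 0, 3, 6, 10, 4, 7] = (0 14 7 11 6 9)(2 13 4)(3 5 12 10)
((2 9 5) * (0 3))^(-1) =[3, 1, 5, 0, 4, 9, 6, 7, 8, 2] =(0 3)(2 5 9)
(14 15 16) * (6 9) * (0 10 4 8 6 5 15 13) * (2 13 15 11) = (0 10 4 8 6 9 5 11 2 13)(14 15 16) = [10, 1, 13, 3, 8, 11, 9, 7, 6, 5, 4, 2, 12, 0, 15, 16, 14]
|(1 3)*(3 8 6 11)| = |(1 8 6 11 3)| = 5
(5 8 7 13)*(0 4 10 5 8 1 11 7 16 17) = (0 4 10 5 1 11 7 13 8 16 17) = [4, 11, 2, 3, 10, 1, 6, 13, 16, 9, 5, 7, 12, 8, 14, 15, 17, 0]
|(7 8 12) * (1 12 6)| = |(1 12 7 8 6)| = 5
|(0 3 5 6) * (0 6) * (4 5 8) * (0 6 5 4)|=|(0 3 8)(5 6)|=6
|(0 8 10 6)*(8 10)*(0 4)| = |(0 10 6 4)| = 4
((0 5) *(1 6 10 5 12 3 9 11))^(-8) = (0 12 3 9 11 1 6 10 5) = [12, 6, 2, 9, 4, 0, 10, 7, 8, 11, 5, 1, 3]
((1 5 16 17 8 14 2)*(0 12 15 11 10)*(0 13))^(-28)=(17)(0 15 10)(11 13 12)=[15, 1, 2, 3, 4, 5, 6, 7, 8, 9, 0, 13, 11, 12, 14, 10, 16, 17]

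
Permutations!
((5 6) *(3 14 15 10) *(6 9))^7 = (3 10 15 14)(5 9 6) = [0, 1, 2, 10, 4, 9, 5, 7, 8, 6, 15, 11, 12, 13, 3, 14]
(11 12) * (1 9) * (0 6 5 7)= [6, 9, 2, 3, 4, 7, 5, 0, 8, 1, 10, 12, 11]= (0 6 5 7)(1 9)(11 12)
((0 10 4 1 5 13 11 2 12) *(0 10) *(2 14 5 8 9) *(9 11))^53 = [0, 10, 13, 3, 12, 11, 6, 7, 4, 5, 2, 1, 9, 14, 8] = (1 10 2 13 14 8 4 12 9 5 11)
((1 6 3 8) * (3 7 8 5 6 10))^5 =(1 7 5 10 8 6 3) =[0, 7, 2, 1, 4, 10, 3, 5, 6, 9, 8]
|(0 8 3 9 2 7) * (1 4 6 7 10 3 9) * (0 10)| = |(0 8 9 2)(1 4 6 7 10 3)| = 12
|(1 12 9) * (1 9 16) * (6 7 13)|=|(1 12 16)(6 7 13)|=3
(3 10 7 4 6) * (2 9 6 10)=(2 9 6 3)(4 10 7)=[0, 1, 9, 2, 10, 5, 3, 4, 8, 6, 7]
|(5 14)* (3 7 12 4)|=4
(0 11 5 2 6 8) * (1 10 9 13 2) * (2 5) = (0 11 2 6 8)(1 10 9 13 5) = [11, 10, 6, 3, 4, 1, 8, 7, 0, 13, 9, 2, 12, 5]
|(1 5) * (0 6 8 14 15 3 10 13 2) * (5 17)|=9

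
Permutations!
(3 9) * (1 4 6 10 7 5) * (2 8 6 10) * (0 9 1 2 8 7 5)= (0 9 3 1 4 10 5 2 7)(6 8)= [9, 4, 7, 1, 10, 2, 8, 0, 6, 3, 5]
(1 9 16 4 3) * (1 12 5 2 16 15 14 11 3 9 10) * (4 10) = (1 4 9 15 14 11 3 12 5 2 16 10) = [0, 4, 16, 12, 9, 2, 6, 7, 8, 15, 1, 3, 5, 13, 11, 14, 10]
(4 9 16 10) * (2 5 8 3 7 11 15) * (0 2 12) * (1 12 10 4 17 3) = (0 2 5 8 1 12)(3 7 11 15 10 17)(4 9 16) = [2, 12, 5, 7, 9, 8, 6, 11, 1, 16, 17, 15, 0, 13, 14, 10, 4, 3]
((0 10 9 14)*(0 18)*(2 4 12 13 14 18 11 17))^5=(0 10 9 18)(2 11 13 4 17 14 12)=[10, 1, 11, 3, 17, 5, 6, 7, 8, 18, 9, 13, 2, 4, 12, 15, 16, 14, 0]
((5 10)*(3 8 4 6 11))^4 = (3 11 6 4 8) = [0, 1, 2, 11, 8, 5, 4, 7, 3, 9, 10, 6]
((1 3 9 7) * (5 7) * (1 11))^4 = (1 7 9)(3 11 5) = [0, 7, 2, 11, 4, 3, 6, 9, 8, 1, 10, 5]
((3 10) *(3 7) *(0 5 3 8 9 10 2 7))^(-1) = (0 10 9 8 7 2 3 5) = [10, 1, 3, 5, 4, 0, 6, 2, 7, 8, 9]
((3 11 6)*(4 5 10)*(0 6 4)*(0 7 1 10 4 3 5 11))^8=[5, 7, 2, 6, 3, 11, 4, 10, 8, 9, 1, 0]=(0 5 11)(1 7 10)(3 6 4)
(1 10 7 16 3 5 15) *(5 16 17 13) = (1 10 7 17 13 5 15)(3 16) = [0, 10, 2, 16, 4, 15, 6, 17, 8, 9, 7, 11, 12, 5, 14, 1, 3, 13]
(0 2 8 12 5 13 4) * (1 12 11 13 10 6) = (0 2 8 11 13 4)(1 12 5 10 6) = [2, 12, 8, 3, 0, 10, 1, 7, 11, 9, 6, 13, 5, 4]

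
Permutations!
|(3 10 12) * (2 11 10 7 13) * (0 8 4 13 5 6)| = |(0 8 4 13 2 11 10 12 3 7 5 6)| = 12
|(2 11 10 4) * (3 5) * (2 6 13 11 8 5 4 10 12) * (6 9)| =|(2 8 5 3 4 9 6 13 11 12)| =10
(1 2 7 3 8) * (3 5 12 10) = (1 2 7 5 12 10 3 8) = [0, 2, 7, 8, 4, 12, 6, 5, 1, 9, 3, 11, 10]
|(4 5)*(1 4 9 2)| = 5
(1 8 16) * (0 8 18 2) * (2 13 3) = (0 8 16 1 18 13 3 2) = [8, 18, 0, 2, 4, 5, 6, 7, 16, 9, 10, 11, 12, 3, 14, 15, 1, 17, 13]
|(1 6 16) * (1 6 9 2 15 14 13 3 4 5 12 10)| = |(1 9 2 15 14 13 3 4 5 12 10)(6 16)| = 22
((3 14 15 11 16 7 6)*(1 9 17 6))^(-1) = (1 7 16 11 15 14 3 6 17 9) = [0, 7, 2, 6, 4, 5, 17, 16, 8, 1, 10, 15, 12, 13, 3, 14, 11, 9]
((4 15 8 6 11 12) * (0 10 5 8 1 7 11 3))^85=[10, 7, 2, 0, 15, 8, 3, 11, 6, 9, 5, 12, 4, 13, 14, 1]=(0 10 5 8 6 3)(1 7 11 12 4 15)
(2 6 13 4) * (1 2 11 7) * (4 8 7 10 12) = (1 2 6 13 8 7)(4 11 10 12) = [0, 2, 6, 3, 11, 5, 13, 1, 7, 9, 12, 10, 4, 8]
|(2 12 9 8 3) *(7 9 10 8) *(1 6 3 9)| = 9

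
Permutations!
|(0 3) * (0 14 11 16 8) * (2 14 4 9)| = |(0 3 4 9 2 14 11 16 8)| = 9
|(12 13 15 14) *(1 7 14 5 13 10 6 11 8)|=24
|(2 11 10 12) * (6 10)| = |(2 11 6 10 12)| = 5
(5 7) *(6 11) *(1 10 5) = (1 10 5 7)(6 11) = [0, 10, 2, 3, 4, 7, 11, 1, 8, 9, 5, 6]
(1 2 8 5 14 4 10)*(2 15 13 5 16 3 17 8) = (1 15 13 5 14 4 10)(3 17 8 16) = [0, 15, 2, 17, 10, 14, 6, 7, 16, 9, 1, 11, 12, 5, 4, 13, 3, 8]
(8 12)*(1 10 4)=(1 10 4)(8 12)=[0, 10, 2, 3, 1, 5, 6, 7, 12, 9, 4, 11, 8]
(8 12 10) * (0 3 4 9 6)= (0 3 4 9 6)(8 12 10)= [3, 1, 2, 4, 9, 5, 0, 7, 12, 6, 8, 11, 10]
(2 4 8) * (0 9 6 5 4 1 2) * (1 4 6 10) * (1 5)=(0 9 10 5 6 1 2 4 8)=[9, 2, 4, 3, 8, 6, 1, 7, 0, 10, 5]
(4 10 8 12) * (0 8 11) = (0 8 12 4 10 11) = [8, 1, 2, 3, 10, 5, 6, 7, 12, 9, 11, 0, 4]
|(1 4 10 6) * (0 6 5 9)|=|(0 6 1 4 10 5 9)|=7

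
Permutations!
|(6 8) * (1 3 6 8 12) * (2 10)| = 4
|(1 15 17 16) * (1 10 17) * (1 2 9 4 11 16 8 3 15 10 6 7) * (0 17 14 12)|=|(0 17 8 3 15 2 9 4 11 16 6 7 1 10 14 12)|=16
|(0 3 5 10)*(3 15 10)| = |(0 15 10)(3 5)| = 6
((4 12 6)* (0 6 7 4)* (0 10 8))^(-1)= [8, 1, 2, 3, 7, 5, 0, 12, 10, 9, 6, 11, 4]= (0 8 10 6)(4 7 12)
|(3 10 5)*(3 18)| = |(3 10 5 18)| = 4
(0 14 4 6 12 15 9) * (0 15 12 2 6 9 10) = [14, 1, 6, 3, 9, 5, 2, 7, 8, 15, 0, 11, 12, 13, 4, 10] = (0 14 4 9 15 10)(2 6)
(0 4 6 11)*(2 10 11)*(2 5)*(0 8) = (0 4 6 5 2 10 11 8) = [4, 1, 10, 3, 6, 2, 5, 7, 0, 9, 11, 8]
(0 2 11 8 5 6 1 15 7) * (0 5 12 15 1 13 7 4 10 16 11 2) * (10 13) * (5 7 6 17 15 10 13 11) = (4 11 8 12 10 16 5 17 15)(6 13) = [0, 1, 2, 3, 11, 17, 13, 7, 12, 9, 16, 8, 10, 6, 14, 4, 5, 15]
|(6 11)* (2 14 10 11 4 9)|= |(2 14 10 11 6 4 9)|= 7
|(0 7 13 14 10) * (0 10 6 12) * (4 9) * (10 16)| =6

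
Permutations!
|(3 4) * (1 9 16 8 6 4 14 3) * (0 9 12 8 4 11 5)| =10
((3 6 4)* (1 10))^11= (1 10)(3 4 6)= [0, 10, 2, 4, 6, 5, 3, 7, 8, 9, 1]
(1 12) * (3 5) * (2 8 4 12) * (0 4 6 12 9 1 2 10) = (0 4 9 1 10)(2 8 6 12)(3 5) = [4, 10, 8, 5, 9, 3, 12, 7, 6, 1, 0, 11, 2]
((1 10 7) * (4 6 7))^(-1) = (1 7 6 4 10) = [0, 7, 2, 3, 10, 5, 4, 6, 8, 9, 1]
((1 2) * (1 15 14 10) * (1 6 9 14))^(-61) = (1 15 2)(6 10 14 9) = [0, 15, 1, 3, 4, 5, 10, 7, 8, 6, 14, 11, 12, 13, 9, 2]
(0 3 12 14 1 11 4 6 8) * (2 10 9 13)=(0 3 12 14 1 11 4 6 8)(2 10 9 13)=[3, 11, 10, 12, 6, 5, 8, 7, 0, 13, 9, 4, 14, 2, 1]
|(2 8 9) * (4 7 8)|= |(2 4 7 8 9)|= 5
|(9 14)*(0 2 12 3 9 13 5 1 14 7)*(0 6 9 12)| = 12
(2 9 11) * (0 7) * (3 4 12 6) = (0 7)(2 9 11)(3 4 12 6) = [7, 1, 9, 4, 12, 5, 3, 0, 8, 11, 10, 2, 6]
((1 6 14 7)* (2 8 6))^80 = (1 8 14)(2 6 7) = [0, 8, 6, 3, 4, 5, 7, 2, 14, 9, 10, 11, 12, 13, 1]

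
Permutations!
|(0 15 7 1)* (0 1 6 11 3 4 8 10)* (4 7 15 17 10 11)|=|(0 17 10)(3 7 6 4 8 11)|=6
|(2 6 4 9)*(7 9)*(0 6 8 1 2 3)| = 6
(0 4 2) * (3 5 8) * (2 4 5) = (0 5 8 3 2) = [5, 1, 0, 2, 4, 8, 6, 7, 3]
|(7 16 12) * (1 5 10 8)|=|(1 5 10 8)(7 16 12)|=12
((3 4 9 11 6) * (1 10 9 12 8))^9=(12)=[0, 1, 2, 3, 4, 5, 6, 7, 8, 9, 10, 11, 12]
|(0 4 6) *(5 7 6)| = 5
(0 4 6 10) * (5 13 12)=[4, 1, 2, 3, 6, 13, 10, 7, 8, 9, 0, 11, 5, 12]=(0 4 6 10)(5 13 12)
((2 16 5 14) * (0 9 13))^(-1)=(0 13 9)(2 14 5 16)=[13, 1, 14, 3, 4, 16, 6, 7, 8, 0, 10, 11, 12, 9, 5, 15, 2]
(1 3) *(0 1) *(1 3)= (0 3)= [3, 1, 2, 0]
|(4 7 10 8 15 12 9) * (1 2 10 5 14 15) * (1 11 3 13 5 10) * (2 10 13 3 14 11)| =|(1 10 8 2)(4 7 13 5 11 14 15 12 9)| =36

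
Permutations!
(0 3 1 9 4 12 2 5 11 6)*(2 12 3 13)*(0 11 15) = (0 13 2 5 15)(1 9 4 3)(6 11) = [13, 9, 5, 1, 3, 15, 11, 7, 8, 4, 10, 6, 12, 2, 14, 0]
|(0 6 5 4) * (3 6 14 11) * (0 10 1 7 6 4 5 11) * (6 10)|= |(0 14)(1 7 10)(3 4 6 11)|= 12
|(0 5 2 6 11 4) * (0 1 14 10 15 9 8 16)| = |(0 5 2 6 11 4 1 14 10 15 9 8 16)| = 13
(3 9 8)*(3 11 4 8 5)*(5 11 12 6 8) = (3 9 11 4 5)(6 8 12) = [0, 1, 2, 9, 5, 3, 8, 7, 12, 11, 10, 4, 6]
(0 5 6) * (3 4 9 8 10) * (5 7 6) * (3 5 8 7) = (0 3 4 9 7 6)(5 8 10) = [3, 1, 2, 4, 9, 8, 0, 6, 10, 7, 5]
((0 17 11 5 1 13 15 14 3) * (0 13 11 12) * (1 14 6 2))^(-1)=(0 12 17)(1 2 6 15 13 3 14 5 11)=[12, 2, 6, 14, 4, 11, 15, 7, 8, 9, 10, 1, 17, 3, 5, 13, 16, 0]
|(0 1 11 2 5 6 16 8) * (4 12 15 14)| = |(0 1 11 2 5 6 16 8)(4 12 15 14)| = 8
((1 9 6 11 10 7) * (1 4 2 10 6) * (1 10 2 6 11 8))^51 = (11)(1 10 4 8 9 7 6) = [0, 10, 2, 3, 8, 5, 1, 6, 9, 7, 4, 11]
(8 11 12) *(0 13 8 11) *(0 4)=(0 13 8 4)(11 12)=[13, 1, 2, 3, 0, 5, 6, 7, 4, 9, 10, 12, 11, 8]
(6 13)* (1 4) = (1 4)(6 13) = [0, 4, 2, 3, 1, 5, 13, 7, 8, 9, 10, 11, 12, 6]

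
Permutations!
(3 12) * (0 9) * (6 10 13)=(0 9)(3 12)(6 10 13)=[9, 1, 2, 12, 4, 5, 10, 7, 8, 0, 13, 11, 3, 6]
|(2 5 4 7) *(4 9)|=5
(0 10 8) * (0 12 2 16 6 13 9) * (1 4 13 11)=(0 10 8 12 2 16 6 11 1 4 13 9)=[10, 4, 16, 3, 13, 5, 11, 7, 12, 0, 8, 1, 2, 9, 14, 15, 6]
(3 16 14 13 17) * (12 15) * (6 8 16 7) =(3 7 6 8 16 14 13 17)(12 15) =[0, 1, 2, 7, 4, 5, 8, 6, 16, 9, 10, 11, 15, 17, 13, 12, 14, 3]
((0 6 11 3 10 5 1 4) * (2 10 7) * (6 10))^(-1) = [4, 5, 7, 11, 1, 10, 2, 3, 8, 9, 0, 6] = (0 4 1 5 10)(2 7 3 11 6)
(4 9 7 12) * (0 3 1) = (0 3 1)(4 9 7 12) = [3, 0, 2, 1, 9, 5, 6, 12, 8, 7, 10, 11, 4]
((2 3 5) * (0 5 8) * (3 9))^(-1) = [8, 1, 5, 9, 4, 0, 6, 7, 3, 2] = (0 8 3 9 2 5)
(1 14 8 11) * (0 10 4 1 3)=[10, 14, 2, 0, 1, 5, 6, 7, 11, 9, 4, 3, 12, 13, 8]=(0 10 4 1 14 8 11 3)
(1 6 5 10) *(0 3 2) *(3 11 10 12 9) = (0 11 10 1 6 5 12 9 3 2) = [11, 6, 0, 2, 4, 12, 5, 7, 8, 3, 1, 10, 9]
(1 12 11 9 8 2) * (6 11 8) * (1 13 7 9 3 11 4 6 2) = (1 12 8)(2 13 7 9)(3 11)(4 6) = [0, 12, 13, 11, 6, 5, 4, 9, 1, 2, 10, 3, 8, 7]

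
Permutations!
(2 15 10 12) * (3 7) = (2 15 10 12)(3 7) = [0, 1, 15, 7, 4, 5, 6, 3, 8, 9, 12, 11, 2, 13, 14, 10]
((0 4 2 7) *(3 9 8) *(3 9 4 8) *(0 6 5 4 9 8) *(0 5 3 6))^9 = (9)(0 7 2 4 5) = [7, 1, 4, 3, 5, 0, 6, 2, 8, 9]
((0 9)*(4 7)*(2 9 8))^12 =(9) =[0, 1, 2, 3, 4, 5, 6, 7, 8, 9]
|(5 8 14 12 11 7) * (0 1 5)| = |(0 1 5 8 14 12 11 7)| = 8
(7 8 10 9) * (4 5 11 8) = (4 5 11 8 10 9 7) = [0, 1, 2, 3, 5, 11, 6, 4, 10, 7, 9, 8]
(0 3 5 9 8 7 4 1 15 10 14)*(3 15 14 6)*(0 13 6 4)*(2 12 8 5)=(0 15 10 4 1 14 13 6 3 2 12 8 7)(5 9)=[15, 14, 12, 2, 1, 9, 3, 0, 7, 5, 4, 11, 8, 6, 13, 10]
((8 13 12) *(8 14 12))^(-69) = [0, 1, 2, 3, 4, 5, 6, 7, 13, 9, 10, 11, 14, 8, 12] = (8 13)(12 14)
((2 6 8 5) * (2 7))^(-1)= [0, 1, 7, 3, 4, 8, 2, 5, 6]= (2 7 5 8 6)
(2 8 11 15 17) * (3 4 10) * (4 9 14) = (2 8 11 15 17)(3 9 14 4 10) = [0, 1, 8, 9, 10, 5, 6, 7, 11, 14, 3, 15, 12, 13, 4, 17, 16, 2]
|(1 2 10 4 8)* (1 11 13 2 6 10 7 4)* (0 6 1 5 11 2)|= 12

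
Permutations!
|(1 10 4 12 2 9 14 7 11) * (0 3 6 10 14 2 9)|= |(0 3 6 10 4 12 9 2)(1 14 7 11)|= 8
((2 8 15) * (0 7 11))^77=(0 11 7)(2 15 8)=[11, 1, 15, 3, 4, 5, 6, 0, 2, 9, 10, 7, 12, 13, 14, 8]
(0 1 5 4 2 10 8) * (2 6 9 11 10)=(0 1 5 4 6 9 11 10 8)=[1, 5, 2, 3, 6, 4, 9, 7, 0, 11, 8, 10]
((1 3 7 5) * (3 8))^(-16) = (1 5 7 3 8) = [0, 5, 2, 8, 4, 7, 6, 3, 1]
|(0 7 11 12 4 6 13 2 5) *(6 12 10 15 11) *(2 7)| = |(0 2 5)(4 12)(6 13 7)(10 15 11)| = 6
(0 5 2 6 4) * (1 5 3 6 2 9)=(0 3 6 4)(1 5 9)=[3, 5, 2, 6, 0, 9, 4, 7, 8, 1]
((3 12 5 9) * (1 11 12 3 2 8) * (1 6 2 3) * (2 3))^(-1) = (1 3 6 8 2 9 5 12 11) = [0, 3, 9, 6, 4, 12, 8, 7, 2, 5, 10, 1, 11]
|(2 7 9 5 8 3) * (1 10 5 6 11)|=|(1 10 5 8 3 2 7 9 6 11)|=10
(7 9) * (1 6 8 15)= (1 6 8 15)(7 9)= [0, 6, 2, 3, 4, 5, 8, 9, 15, 7, 10, 11, 12, 13, 14, 1]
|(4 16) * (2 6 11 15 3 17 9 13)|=|(2 6 11 15 3 17 9 13)(4 16)|=8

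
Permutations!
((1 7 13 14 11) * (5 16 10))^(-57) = [0, 14, 2, 3, 4, 5, 6, 11, 8, 9, 10, 13, 12, 1, 7, 15, 16] = (16)(1 14 7 11 13)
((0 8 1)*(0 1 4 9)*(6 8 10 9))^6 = [0, 1, 2, 3, 4, 5, 6, 7, 8, 9, 10] = (10)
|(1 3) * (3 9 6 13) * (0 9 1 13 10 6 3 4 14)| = |(0 9 3 13 4 14)(6 10)| = 6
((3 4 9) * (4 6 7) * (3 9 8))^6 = (9)(3 6 7 4 8) = [0, 1, 2, 6, 8, 5, 7, 4, 3, 9]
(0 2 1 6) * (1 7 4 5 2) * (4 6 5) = (0 1 5 2 7 6) = [1, 5, 7, 3, 4, 2, 0, 6]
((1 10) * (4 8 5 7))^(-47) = (1 10)(4 8 5 7) = [0, 10, 2, 3, 8, 7, 6, 4, 5, 9, 1]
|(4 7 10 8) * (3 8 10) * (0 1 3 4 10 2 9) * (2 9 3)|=|(0 1 2 3 8 10 9)(4 7)|=14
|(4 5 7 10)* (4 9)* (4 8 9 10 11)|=|(4 5 7 11)(8 9)|=4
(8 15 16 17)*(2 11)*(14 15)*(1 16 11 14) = (1 16 17 8)(2 14 15 11) = [0, 16, 14, 3, 4, 5, 6, 7, 1, 9, 10, 2, 12, 13, 15, 11, 17, 8]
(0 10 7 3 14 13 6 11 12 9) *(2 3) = (0 10 7 2 3 14 13 6 11 12 9) = [10, 1, 3, 14, 4, 5, 11, 2, 8, 0, 7, 12, 9, 6, 13]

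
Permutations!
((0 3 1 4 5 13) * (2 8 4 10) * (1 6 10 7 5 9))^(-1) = (0 13 5 7 1 9 4 8 2 10 6 3) = [13, 9, 10, 0, 8, 7, 3, 1, 2, 4, 6, 11, 12, 5]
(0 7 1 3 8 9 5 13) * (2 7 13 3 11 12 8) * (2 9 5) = (0 13)(1 11 12 8 5 3 9 2 7) = [13, 11, 7, 9, 4, 3, 6, 1, 5, 2, 10, 12, 8, 0]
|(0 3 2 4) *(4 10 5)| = 6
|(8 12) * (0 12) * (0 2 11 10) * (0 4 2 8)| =4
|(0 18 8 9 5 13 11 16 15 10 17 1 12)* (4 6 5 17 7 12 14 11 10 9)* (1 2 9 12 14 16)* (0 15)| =78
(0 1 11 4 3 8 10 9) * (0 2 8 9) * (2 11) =[1, 2, 8, 9, 3, 5, 6, 7, 10, 11, 0, 4] =(0 1 2 8 10)(3 9 11 4)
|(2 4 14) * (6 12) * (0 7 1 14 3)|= |(0 7 1 14 2 4 3)(6 12)|= 14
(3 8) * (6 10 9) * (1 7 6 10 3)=(1 7 6 3 8)(9 10)=[0, 7, 2, 8, 4, 5, 3, 6, 1, 10, 9]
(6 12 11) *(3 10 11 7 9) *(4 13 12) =(3 10 11 6 4 13 12 7 9) =[0, 1, 2, 10, 13, 5, 4, 9, 8, 3, 11, 6, 7, 12]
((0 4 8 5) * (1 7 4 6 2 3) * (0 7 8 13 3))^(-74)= (0 6 2)(1 7 3 5 13 8 4)= [6, 7, 0, 5, 1, 13, 2, 3, 4, 9, 10, 11, 12, 8]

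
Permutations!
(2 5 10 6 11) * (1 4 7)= (1 4 7)(2 5 10 6 11)= [0, 4, 5, 3, 7, 10, 11, 1, 8, 9, 6, 2]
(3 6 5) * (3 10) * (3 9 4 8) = (3 6 5 10 9 4 8) = [0, 1, 2, 6, 8, 10, 5, 7, 3, 4, 9]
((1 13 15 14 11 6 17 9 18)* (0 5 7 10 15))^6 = (0 11 13 14 1 15 18 10 9 7 17 5 6) = [11, 15, 2, 3, 4, 6, 0, 17, 8, 7, 9, 13, 12, 14, 1, 18, 16, 5, 10]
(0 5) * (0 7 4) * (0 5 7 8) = (0 7 4 5 8) = [7, 1, 2, 3, 5, 8, 6, 4, 0]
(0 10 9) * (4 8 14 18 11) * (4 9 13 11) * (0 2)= (0 10 13 11 9 2)(4 8 14 18)= [10, 1, 0, 3, 8, 5, 6, 7, 14, 2, 13, 9, 12, 11, 18, 15, 16, 17, 4]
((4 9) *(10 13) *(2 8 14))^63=(14)(4 9)(10 13)=[0, 1, 2, 3, 9, 5, 6, 7, 8, 4, 13, 11, 12, 10, 14]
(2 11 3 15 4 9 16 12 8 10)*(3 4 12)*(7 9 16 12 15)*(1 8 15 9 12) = (1 8 10 2 11 4 16 3 7 12 15 9) = [0, 8, 11, 7, 16, 5, 6, 12, 10, 1, 2, 4, 15, 13, 14, 9, 3]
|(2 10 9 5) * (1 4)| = 4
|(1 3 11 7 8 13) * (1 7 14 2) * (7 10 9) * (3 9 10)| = 9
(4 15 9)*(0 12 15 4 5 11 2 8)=(0 12 15 9 5 11 2 8)=[12, 1, 8, 3, 4, 11, 6, 7, 0, 5, 10, 2, 15, 13, 14, 9]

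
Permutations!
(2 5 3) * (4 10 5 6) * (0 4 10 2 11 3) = (0 4 2 6 10 5)(3 11) = [4, 1, 6, 11, 2, 0, 10, 7, 8, 9, 5, 3]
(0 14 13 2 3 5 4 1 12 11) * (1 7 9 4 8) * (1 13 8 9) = (0 14 8 13 2 3 5 9 4 7 1 12 11) = [14, 12, 3, 5, 7, 9, 6, 1, 13, 4, 10, 0, 11, 2, 8]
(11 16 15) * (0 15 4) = (0 15 11 16 4) = [15, 1, 2, 3, 0, 5, 6, 7, 8, 9, 10, 16, 12, 13, 14, 11, 4]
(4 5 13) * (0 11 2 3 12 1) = [11, 0, 3, 12, 5, 13, 6, 7, 8, 9, 10, 2, 1, 4] = (0 11 2 3 12 1)(4 5 13)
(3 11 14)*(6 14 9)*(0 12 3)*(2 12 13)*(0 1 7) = (0 13 2 12 3 11 9 6 14 1 7) = [13, 7, 12, 11, 4, 5, 14, 0, 8, 6, 10, 9, 3, 2, 1]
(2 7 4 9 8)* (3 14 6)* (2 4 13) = [0, 1, 7, 14, 9, 5, 3, 13, 4, 8, 10, 11, 12, 2, 6] = (2 7 13)(3 14 6)(4 9 8)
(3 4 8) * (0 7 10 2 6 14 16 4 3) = [7, 1, 6, 3, 8, 5, 14, 10, 0, 9, 2, 11, 12, 13, 16, 15, 4] = (0 7 10 2 6 14 16 4 8)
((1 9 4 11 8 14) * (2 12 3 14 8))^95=[0, 14, 11, 12, 9, 5, 6, 7, 8, 1, 10, 4, 2, 13, 3]=(1 14 3 12 2 11 4 9)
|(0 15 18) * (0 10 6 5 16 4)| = 8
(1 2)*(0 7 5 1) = (0 7 5 1 2) = [7, 2, 0, 3, 4, 1, 6, 5]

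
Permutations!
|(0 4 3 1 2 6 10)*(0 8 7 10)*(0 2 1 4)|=|(2 6)(3 4)(7 10 8)|=6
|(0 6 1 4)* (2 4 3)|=6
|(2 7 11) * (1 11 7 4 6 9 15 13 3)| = |(1 11 2 4 6 9 15 13 3)| = 9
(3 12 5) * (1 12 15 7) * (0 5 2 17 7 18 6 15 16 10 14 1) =[5, 12, 17, 16, 4, 3, 15, 0, 8, 9, 14, 11, 2, 13, 1, 18, 10, 7, 6] =(0 5 3 16 10 14 1 12 2 17 7)(6 15 18)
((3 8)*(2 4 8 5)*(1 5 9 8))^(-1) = (1 4 2 5)(3 8 9) = [0, 4, 5, 8, 2, 1, 6, 7, 9, 3]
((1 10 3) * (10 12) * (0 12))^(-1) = [1, 3, 2, 10, 4, 5, 6, 7, 8, 9, 12, 11, 0] = (0 1 3 10 12)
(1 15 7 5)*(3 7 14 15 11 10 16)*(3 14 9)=(1 11 10 16 14 15 9 3 7 5)=[0, 11, 2, 7, 4, 1, 6, 5, 8, 3, 16, 10, 12, 13, 15, 9, 14]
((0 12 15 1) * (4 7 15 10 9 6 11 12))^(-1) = (0 1 15 7 4)(6 9 10 12 11) = [1, 15, 2, 3, 0, 5, 9, 4, 8, 10, 12, 6, 11, 13, 14, 7]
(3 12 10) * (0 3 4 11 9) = (0 3 12 10 4 11 9) = [3, 1, 2, 12, 11, 5, 6, 7, 8, 0, 4, 9, 10]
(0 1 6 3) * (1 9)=(0 9 1 6 3)=[9, 6, 2, 0, 4, 5, 3, 7, 8, 1]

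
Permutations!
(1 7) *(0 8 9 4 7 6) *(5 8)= (0 5 8 9 4 7 1 6)= [5, 6, 2, 3, 7, 8, 0, 1, 9, 4]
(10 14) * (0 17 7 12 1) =(0 17 7 12 1)(10 14) =[17, 0, 2, 3, 4, 5, 6, 12, 8, 9, 14, 11, 1, 13, 10, 15, 16, 7]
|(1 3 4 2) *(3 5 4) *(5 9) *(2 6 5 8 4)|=7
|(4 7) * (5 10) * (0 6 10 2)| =10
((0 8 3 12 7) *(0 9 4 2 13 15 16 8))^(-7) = [0, 1, 16, 9, 15, 5, 6, 2, 7, 13, 10, 11, 4, 8, 14, 3, 12] = (2 16 12 4 15 3 9 13 8 7)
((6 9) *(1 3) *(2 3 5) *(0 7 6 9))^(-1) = (9)(0 6 7)(1 3 2 5) = [6, 3, 5, 2, 4, 1, 7, 0, 8, 9]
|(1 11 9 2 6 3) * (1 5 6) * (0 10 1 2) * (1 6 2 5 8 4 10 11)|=|(0 11 9)(2 5)(3 8 4 10 6)|=30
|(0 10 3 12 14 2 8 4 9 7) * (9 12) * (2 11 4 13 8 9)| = |(0 10 3 2 9 7)(4 12 14 11)(8 13)| = 12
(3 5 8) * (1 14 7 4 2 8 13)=[0, 14, 8, 5, 2, 13, 6, 4, 3, 9, 10, 11, 12, 1, 7]=(1 14 7 4 2 8 3 5 13)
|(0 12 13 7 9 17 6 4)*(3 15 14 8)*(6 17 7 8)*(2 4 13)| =12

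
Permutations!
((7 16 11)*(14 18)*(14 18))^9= (18)= [0, 1, 2, 3, 4, 5, 6, 7, 8, 9, 10, 11, 12, 13, 14, 15, 16, 17, 18]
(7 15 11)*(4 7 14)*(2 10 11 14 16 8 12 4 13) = [0, 1, 10, 3, 7, 5, 6, 15, 12, 9, 11, 16, 4, 2, 13, 14, 8] = (2 10 11 16 8 12 4 7 15 14 13)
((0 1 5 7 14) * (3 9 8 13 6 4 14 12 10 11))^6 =[11, 3, 2, 14, 12, 9, 7, 8, 1, 0, 6, 4, 13, 5, 10] =(0 11 4 12 13 5 9)(1 3 14 10 6 7 8)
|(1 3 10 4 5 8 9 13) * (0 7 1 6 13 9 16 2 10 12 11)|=6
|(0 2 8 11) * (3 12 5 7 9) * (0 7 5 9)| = 15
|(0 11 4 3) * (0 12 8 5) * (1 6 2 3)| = |(0 11 4 1 6 2 3 12 8 5)| = 10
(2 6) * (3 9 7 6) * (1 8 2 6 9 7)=[0, 8, 3, 7, 4, 5, 6, 9, 2, 1]=(1 8 2 3 7 9)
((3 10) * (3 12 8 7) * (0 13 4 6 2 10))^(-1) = (0 3 7 8 12 10 2 6 4 13) = [3, 1, 6, 7, 13, 5, 4, 8, 12, 9, 2, 11, 10, 0]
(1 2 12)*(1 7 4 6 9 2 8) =(1 8)(2 12 7 4 6 9) =[0, 8, 12, 3, 6, 5, 9, 4, 1, 2, 10, 11, 7]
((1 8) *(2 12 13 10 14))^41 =(1 8)(2 12 13 10 14) =[0, 8, 12, 3, 4, 5, 6, 7, 1, 9, 14, 11, 13, 10, 2]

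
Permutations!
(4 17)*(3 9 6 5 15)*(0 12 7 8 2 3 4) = [12, 1, 3, 9, 17, 15, 5, 8, 2, 6, 10, 11, 7, 13, 14, 4, 16, 0] = (0 12 7 8 2 3 9 6 5 15 4 17)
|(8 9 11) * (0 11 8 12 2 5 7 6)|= 14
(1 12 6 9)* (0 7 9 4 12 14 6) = [7, 14, 2, 3, 12, 5, 4, 9, 8, 1, 10, 11, 0, 13, 6] = (0 7 9 1 14 6 4 12)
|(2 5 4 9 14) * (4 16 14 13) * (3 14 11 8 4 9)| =8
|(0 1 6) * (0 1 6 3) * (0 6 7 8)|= 3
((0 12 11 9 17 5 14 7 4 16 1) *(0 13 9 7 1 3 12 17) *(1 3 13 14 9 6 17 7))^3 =(0 16 17)(1 12 14 11 3)(4 6 9)(5 7 13) =[16, 12, 2, 1, 6, 7, 9, 13, 8, 4, 10, 3, 14, 5, 11, 15, 17, 0]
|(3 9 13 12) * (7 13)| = |(3 9 7 13 12)| = 5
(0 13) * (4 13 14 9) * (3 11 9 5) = (0 14 5 3 11 9 4 13) = [14, 1, 2, 11, 13, 3, 6, 7, 8, 4, 10, 9, 12, 0, 5]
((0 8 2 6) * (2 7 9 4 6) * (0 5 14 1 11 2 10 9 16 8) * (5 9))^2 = [0, 2, 5, 3, 9, 1, 4, 8, 16, 6, 14, 10, 12, 13, 11, 15, 7] = (1 2 5)(4 9 6)(7 8 16)(10 14 11)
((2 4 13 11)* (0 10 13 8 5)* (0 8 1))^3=(0 11 1 13 4 10 2)(5 8)=[11, 13, 0, 3, 10, 8, 6, 7, 5, 9, 2, 1, 12, 4]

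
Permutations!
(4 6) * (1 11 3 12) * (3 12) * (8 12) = (1 11 8 12)(4 6) = [0, 11, 2, 3, 6, 5, 4, 7, 12, 9, 10, 8, 1]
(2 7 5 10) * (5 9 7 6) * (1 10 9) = (1 10 2 6 5 9 7) = [0, 10, 6, 3, 4, 9, 5, 1, 8, 7, 2]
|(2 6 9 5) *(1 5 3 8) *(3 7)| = 8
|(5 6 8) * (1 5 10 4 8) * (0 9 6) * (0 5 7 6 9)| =|(1 7 6)(4 8 10)| =3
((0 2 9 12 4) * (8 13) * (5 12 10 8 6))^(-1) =(0 4 12 5 6 13 8 10 9 2) =[4, 1, 0, 3, 12, 6, 13, 7, 10, 2, 9, 11, 5, 8]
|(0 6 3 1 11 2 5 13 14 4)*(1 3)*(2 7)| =10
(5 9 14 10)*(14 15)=(5 9 15 14 10)=[0, 1, 2, 3, 4, 9, 6, 7, 8, 15, 5, 11, 12, 13, 10, 14]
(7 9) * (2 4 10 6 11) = (2 4 10 6 11)(7 9) = [0, 1, 4, 3, 10, 5, 11, 9, 8, 7, 6, 2]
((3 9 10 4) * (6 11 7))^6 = (11)(3 10)(4 9) = [0, 1, 2, 10, 9, 5, 6, 7, 8, 4, 3, 11]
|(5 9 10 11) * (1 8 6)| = |(1 8 6)(5 9 10 11)| = 12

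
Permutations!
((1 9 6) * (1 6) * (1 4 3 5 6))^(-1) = [0, 6, 2, 4, 9, 3, 5, 7, 8, 1] = (1 6 5 3 4 9)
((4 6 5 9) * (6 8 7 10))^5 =[0, 1, 2, 3, 5, 10, 7, 4, 9, 6, 8] =(4 5 10 8 9 6 7)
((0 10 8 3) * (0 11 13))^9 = [3, 1, 2, 0, 4, 5, 6, 7, 13, 9, 11, 10, 12, 8] = (0 3)(8 13)(10 11)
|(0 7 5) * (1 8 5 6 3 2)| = |(0 7 6 3 2 1 8 5)| = 8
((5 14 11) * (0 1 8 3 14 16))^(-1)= (0 16 5 11 14 3 8 1)= [16, 0, 2, 8, 4, 11, 6, 7, 1, 9, 10, 14, 12, 13, 3, 15, 5]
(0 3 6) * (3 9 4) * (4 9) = (9)(0 4 3 6) = [4, 1, 2, 6, 3, 5, 0, 7, 8, 9]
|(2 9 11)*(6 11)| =|(2 9 6 11)| =4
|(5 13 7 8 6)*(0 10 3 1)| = |(0 10 3 1)(5 13 7 8 6)| = 20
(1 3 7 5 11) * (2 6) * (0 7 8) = (0 7 5 11 1 3 8)(2 6) = [7, 3, 6, 8, 4, 11, 2, 5, 0, 9, 10, 1]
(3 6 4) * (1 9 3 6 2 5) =(1 9 3 2 5)(4 6) =[0, 9, 5, 2, 6, 1, 4, 7, 8, 3]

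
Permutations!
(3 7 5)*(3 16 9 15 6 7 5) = (3 5 16 9 15 6 7) = [0, 1, 2, 5, 4, 16, 7, 3, 8, 15, 10, 11, 12, 13, 14, 6, 9]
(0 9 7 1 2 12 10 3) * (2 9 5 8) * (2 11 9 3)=(0 5 8 11 9 7 1 3)(2 12 10)=[5, 3, 12, 0, 4, 8, 6, 1, 11, 7, 2, 9, 10]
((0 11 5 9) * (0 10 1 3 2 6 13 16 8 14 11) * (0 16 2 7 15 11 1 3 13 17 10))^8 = (0 17)(1 15)(2 5)(3 8)(6 9)(7 14)(10 16)(11 13) = [17, 15, 5, 8, 4, 2, 9, 14, 3, 6, 16, 13, 12, 11, 7, 1, 10, 0]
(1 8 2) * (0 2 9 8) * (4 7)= (0 2 1)(4 7)(8 9)= [2, 0, 1, 3, 7, 5, 6, 4, 9, 8]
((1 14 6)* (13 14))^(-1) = (1 6 14 13) = [0, 6, 2, 3, 4, 5, 14, 7, 8, 9, 10, 11, 12, 1, 13]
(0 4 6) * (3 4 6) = (0 6)(3 4) = [6, 1, 2, 4, 3, 5, 0]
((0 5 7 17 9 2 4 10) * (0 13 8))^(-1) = (0 8 13 10 4 2 9 17 7 5) = [8, 1, 9, 3, 2, 0, 6, 5, 13, 17, 4, 11, 12, 10, 14, 15, 16, 7]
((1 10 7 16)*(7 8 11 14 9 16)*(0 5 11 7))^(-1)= (0 7 8 10 1 16 9 14 11 5)= [7, 16, 2, 3, 4, 0, 6, 8, 10, 14, 1, 5, 12, 13, 11, 15, 9]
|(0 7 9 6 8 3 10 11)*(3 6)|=|(0 7 9 3 10 11)(6 8)|=6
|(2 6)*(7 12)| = 2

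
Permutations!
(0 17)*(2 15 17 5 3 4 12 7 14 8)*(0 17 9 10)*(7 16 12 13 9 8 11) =(17)(0 5 3 4 13 9 10)(2 15 8)(7 14 11)(12 16) =[5, 1, 15, 4, 13, 3, 6, 14, 2, 10, 0, 7, 16, 9, 11, 8, 12, 17]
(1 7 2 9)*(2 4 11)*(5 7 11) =(1 11 2 9)(4 5 7) =[0, 11, 9, 3, 5, 7, 6, 4, 8, 1, 10, 2]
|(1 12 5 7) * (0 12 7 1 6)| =|(0 12 5 1 7 6)| =6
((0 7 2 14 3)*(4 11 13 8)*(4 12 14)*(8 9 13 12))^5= (0 12 2 3 11 7 14 4)(9 13)= [12, 1, 3, 11, 0, 5, 6, 14, 8, 13, 10, 7, 2, 9, 4]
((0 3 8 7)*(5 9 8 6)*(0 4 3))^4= (3 8 6 7 5 4 9)= [0, 1, 2, 8, 9, 4, 7, 5, 6, 3]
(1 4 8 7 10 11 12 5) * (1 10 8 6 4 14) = (1 14)(4 6)(5 10 11 12)(7 8) = [0, 14, 2, 3, 6, 10, 4, 8, 7, 9, 11, 12, 5, 13, 1]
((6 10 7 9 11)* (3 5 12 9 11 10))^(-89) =(3 6 11 7 10 9 12 5) =[0, 1, 2, 6, 4, 3, 11, 10, 8, 12, 9, 7, 5]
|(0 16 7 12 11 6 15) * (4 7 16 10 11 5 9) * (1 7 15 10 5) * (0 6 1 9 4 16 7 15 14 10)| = 36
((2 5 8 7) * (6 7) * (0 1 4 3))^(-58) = [4, 3, 8, 1, 0, 6, 2, 5, 7] = (0 4)(1 3)(2 8 7 5 6)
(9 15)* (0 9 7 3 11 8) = (0 9 15 7 3 11 8) = [9, 1, 2, 11, 4, 5, 6, 3, 0, 15, 10, 8, 12, 13, 14, 7]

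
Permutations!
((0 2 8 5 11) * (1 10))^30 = [0, 1, 2, 3, 4, 5, 6, 7, 8, 9, 10, 11] = (11)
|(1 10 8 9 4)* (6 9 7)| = 7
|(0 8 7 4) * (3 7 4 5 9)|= 12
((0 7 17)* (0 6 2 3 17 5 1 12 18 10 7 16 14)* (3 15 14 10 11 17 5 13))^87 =(0 1 15 3 6 7 11 16 12 14 5 2 13 17 10 18) =[1, 15, 13, 6, 4, 2, 7, 11, 8, 9, 18, 16, 14, 17, 5, 3, 12, 10, 0]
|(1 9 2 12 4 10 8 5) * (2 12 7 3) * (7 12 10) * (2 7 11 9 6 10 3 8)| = 12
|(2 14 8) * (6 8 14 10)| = |(14)(2 10 6 8)| = 4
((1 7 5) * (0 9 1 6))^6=(9)=[0, 1, 2, 3, 4, 5, 6, 7, 8, 9]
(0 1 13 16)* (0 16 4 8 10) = (16)(0 1 13 4 8 10) = [1, 13, 2, 3, 8, 5, 6, 7, 10, 9, 0, 11, 12, 4, 14, 15, 16]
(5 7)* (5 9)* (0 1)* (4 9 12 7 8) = (0 1)(4 9 5 8)(7 12) = [1, 0, 2, 3, 9, 8, 6, 12, 4, 5, 10, 11, 7]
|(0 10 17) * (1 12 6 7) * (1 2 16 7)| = 3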